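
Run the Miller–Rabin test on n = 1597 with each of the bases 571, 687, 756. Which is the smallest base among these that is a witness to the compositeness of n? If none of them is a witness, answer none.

none

n − 1 = 1596 = 2^2 · 399, so s = 2 and d = 399.
Base 571: x_0 = 571^399 mod 1597 = 610. x_0 is neither 1 nor 1596, so continue squaring. x_1 = 610^2 mod 1597 = 1596. x_1 ≡ −1, so 571 is not a witness.
Base 687: x_0 = 687^399 mod 1597 = 987. x_0 is neither 1 nor 1596, so continue squaring. x_1 = 987^2 mod 1597 = 1596. x_1 ≡ −1, so 687 is not a witness.
Base 756: x_0 = 756^399 mod 1597 = 1. x_0 = 1, so 756 is not a witness.
No listed base is a witness for 1597.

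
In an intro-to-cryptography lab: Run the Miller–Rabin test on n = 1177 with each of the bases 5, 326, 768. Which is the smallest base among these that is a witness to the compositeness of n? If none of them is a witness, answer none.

5

n − 1 = 1176 = 2^3 · 147, so s = 3 and d = 147.
Base 5: x_0 = 5^147 mod 1177 = 630. x_0 is neither 1 nor 1176, so continue squaring. x_1 = 630^2 mod 1177 = 251. x_2 = 251^2 mod 1177 = 620. Reached i = s−1 = 2 without hitting −1: 5 is a Miller–Rabin witness and 1177 is composite.
Base 326: x_0 = 326^147 mod 1177 = 523. x_0 is neither 1 nor 1176, so continue squaring. x_1 = 523^2 mod 1177 = 465. x_2 = 465^2 mod 1177 = 834. Reached i = s−1 = 2 without hitting −1: 326 is a Miller–Rabin witness and 1177 is composite.
Base 768: x_0 = 768^147 mod 1177 = 422. x_0 is neither 1 nor 1176, so continue squaring. x_1 = 422^2 mod 1177 = 357. x_2 = 357^2 mod 1177 = 333. Reached i = s−1 = 2 without hitting −1: 768 is a Miller–Rabin witness and 1177 is composite.
The smallest witness among the given bases is 5.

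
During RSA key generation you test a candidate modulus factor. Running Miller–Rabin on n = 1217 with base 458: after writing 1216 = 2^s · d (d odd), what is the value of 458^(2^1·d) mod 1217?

n − 1 = 1216 = 2^6 · 19, so s = 6 and d = 19.
Repeated squaring mod 1217: 458^1 ≡ 458, 458^2 ≡ 440, 458^4 ≡ 97, 458^8 ≡ 890, 458^16 ≡ 1050.
19 = 16 + 2 + 1, so 458^19 ≡ 1050·440·458 ≡ 1078 (mod 1217).
x_0 = 1078.
x_1 = 1078^2 mod 1217 = 1066.

1066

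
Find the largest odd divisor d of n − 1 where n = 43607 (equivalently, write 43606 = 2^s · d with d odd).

21803

Halving: 43606 → 21803; 21803 is odd.
So 43606 = 2^1 · 21803.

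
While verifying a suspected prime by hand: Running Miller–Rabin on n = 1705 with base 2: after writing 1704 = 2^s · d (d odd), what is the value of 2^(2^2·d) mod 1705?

686

n − 1 = 1704 = 2^3 · 213, so s = 3 and d = 213.
Repeated squaring mod 1705: 2^1 ≡ 2, 2^2 ≡ 4, 2^4 ≡ 16, 2^8 ≡ 256, 2^16 ≡ 746, 2^32 ≡ 686, 2^64 ≡ 16, 2^128 ≡ 256.
213 = 128 + 64 + 16 + 4 + 1, so 2^213 ≡ 256·16·746·16·2 ≡ 1372 (mod 1705).
x_0 = 1372.
x_1 = 1372^2 mod 1705 = 64.
x_2 = 64^2 mod 1705 = 686.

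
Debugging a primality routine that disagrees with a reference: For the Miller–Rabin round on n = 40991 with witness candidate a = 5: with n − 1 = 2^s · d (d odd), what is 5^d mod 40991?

16304

n − 1 = 40990 = 2^1 · 20495, so s = 1 and d = 20495.
Repeated squaring mod 40991: 5^1 ≡ 5, 5^2 ≡ 25, 5^4 ≡ 625, 5^8 ≡ 21706, 5^16 ≡ 40873, 5^32 ≡ 13924, 5^64 ≡ 31337, 5^128 ≡ 27173, 5^256 ≡ 1046, 5^512 ≡ 28350, 5^1024 ≡ 11963, 5^2048 ≡ 13788, 5^4096 ≡ 33677, 5^8192 ≡ 1341, 5^16384 ≡ 35668.
20495 = 16384 + 4096 + 8 + 4 + 2 + 1, so 5^20495 ≡ 35668·33677·21706·625·25·5 ≡ 16304 (mod 40991).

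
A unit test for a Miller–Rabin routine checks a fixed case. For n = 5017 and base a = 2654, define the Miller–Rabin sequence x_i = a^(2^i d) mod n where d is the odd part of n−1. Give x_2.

1138

n − 1 = 5016 = 2^3 · 627, so s = 3 and d = 627.
x_0 = 2654^627 mod 5017 = 2312.
x_1 = 2312^2 mod 5017 = 2239.
x_2 = 2239^2 mod 5017 = 1138.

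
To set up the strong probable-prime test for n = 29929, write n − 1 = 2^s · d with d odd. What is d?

3741

Halving: 29928 → 14964 → 7482 → 3741; 3741 is odd.
So 29928 = 2^3 · 3741.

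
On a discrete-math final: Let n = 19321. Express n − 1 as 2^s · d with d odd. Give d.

2415

Halving: 19320 → 9660 → 4830 → 2415; 2415 is odd.
So 19320 = 2^3 · 2415.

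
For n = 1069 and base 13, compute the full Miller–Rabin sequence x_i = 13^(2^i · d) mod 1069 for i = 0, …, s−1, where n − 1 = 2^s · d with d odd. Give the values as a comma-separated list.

n − 1 = 1068 = 2^2 · 267, so s = 2 and d = 267.
x_0 = 13^267 mod 1069 = 1068.
x_1 = 1068^2 mod 1069 = 1.

1068, 1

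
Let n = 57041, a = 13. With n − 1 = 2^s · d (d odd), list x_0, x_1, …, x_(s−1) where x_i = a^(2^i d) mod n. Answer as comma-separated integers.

8225, 57040, 1, 1

n − 1 = 57040 = 2^4 · 3565, so s = 4 and d = 3565.
x_0 = 13^3565 mod 57041 = 8225.
x_1 = 8225^2 mod 57041 = 57040.
x_2 = 57040^2 mod 57041 = 1.
x_3 = 1^2 mod 57041 = 1.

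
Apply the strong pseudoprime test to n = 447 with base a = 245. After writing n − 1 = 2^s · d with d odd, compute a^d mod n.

n − 1 = 446 = 2^1 · 223, so s = 1 and d = 223.
245^223 mod 447 = 245.

245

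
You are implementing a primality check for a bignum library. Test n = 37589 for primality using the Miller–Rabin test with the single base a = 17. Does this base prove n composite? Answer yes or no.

n − 1 = 37588 = 2^2 · 9397, so s = 2 and d = 9397.
Repeated squaring mod 37589: 17^1 ≡ 17, 17^2 ≡ 289, 17^4 ≡ 8343, 17^8 ≡ 28410, 17^16 ≡ 17092, 17^32 ≡ 32345, 17^64 ≡ 21977, 17^128 ≡ 7468, 17^256 ≡ 26537, 17^512 ≡ 20043, 17^1024 ≡ 8206, 17^2048 ≡ 16537, 17^4096 ≡ 12394, 17^8192 ≡ 22582.
9397 = 8192 + 1024 + 128 + 32 + 16 + 4 + 1, so 17^9397 ≡ 22582·8206·7468·32345·17092·8343·17 ≡ 37588 (mod 37589).
x_0 = 17^9397 mod 37589 = 37588.
x_0 = 37588 ≡ −1, so 17 is not a witness.

no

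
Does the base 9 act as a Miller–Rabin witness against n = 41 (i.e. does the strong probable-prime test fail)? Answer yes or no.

n − 1 = 40 = 2^3 · 5, so s = 3 and d = 5.
x_0 = 9^5 mod 41 = 9.
x_0 is neither 1 nor 40, so continue squaring.
x_1 = 9^2 mod 41 = 40.
x_1 ≡ −1, so 9 is not a witness.

no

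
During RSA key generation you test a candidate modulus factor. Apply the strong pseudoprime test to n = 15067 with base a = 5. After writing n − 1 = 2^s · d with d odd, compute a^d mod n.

7506

n − 1 = 15066 = 2^1 · 7533, so s = 1 and d = 7533.
Repeated squaring mod 15067: 5^1 ≡ 5, 5^2 ≡ 25, 5^4 ≡ 625, 5^8 ≡ 13950, 5^16 ≡ 12195, 5^32 ≡ 6735, 5^64 ≡ 8555, 5^128 ≡ 7606, 5^256 ≡ 9023, 5^512 ≡ 7528, 5^1024 ≡ 3797, 5^2048 ≡ 13157, 5^4096 ≡ 1886.
7533 = 4096 + 2048 + 1024 + 256 + 64 + 32 + 8 + 4 + 1, so 5^7533 ≡ 1886·13157·3797·9023·8555·6735·13950·625·5 ≡ 7506 (mod 15067).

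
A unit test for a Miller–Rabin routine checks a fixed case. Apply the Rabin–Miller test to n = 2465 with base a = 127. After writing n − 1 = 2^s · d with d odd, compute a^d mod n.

n − 1 = 2464 = 2^5 · 77, so s = 5 and d = 77.
Repeated squaring mod 2465: 127^1 ≡ 127, 127^2 ≡ 1339, 127^4 ≡ 866, 127^8 ≡ 596, 127^16 ≡ 256, 127^32 ≡ 1446, 127^64 ≡ 596.
77 = 64 + 8 + 4 + 1, so 127^77 ≡ 596·596·866·127 ≡ 162 (mod 2465).

162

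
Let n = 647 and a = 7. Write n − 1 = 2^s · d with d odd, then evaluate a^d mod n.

1

n − 1 = 646 = 2^1 · 323, so s = 1 and d = 323.
7^323 mod 647 = 1.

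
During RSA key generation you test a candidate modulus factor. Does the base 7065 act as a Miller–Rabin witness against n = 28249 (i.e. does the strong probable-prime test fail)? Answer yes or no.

n − 1 = 28248 = 2^3 · 3531, so s = 3 and d = 3531.
By repeated squaring, 7065^3531 ≡ 23733 (mod 28249).
x_0 = 7065^3531 mod 28249 = 23733.
x_0 is neither 1 nor 28248, so continue squaring.
x_1 = 23733^2 mod 28249 = 26727.
x_2 = 26727^2 mod 28249 = 66.
Reached i = s−1 = 2 without hitting −1: 7065 is a Miller–Rabin witness and 28249 is composite.

yes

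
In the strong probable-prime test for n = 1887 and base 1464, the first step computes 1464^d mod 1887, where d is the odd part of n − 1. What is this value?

n − 1 = 1886 = 2^1 · 943, so s = 1 and d = 943.
1464^943 mod 1887 = 876.

876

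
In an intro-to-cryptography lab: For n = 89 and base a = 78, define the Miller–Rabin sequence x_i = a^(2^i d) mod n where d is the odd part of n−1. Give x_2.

1

n − 1 = 88 = 2^3 · 11, so s = 3 and d = 11.
x_0 = 78^11 mod 89 = 1.
x_1 = 1^2 mod 89 = 1.
x_2 = 1^2 mod 89 = 1.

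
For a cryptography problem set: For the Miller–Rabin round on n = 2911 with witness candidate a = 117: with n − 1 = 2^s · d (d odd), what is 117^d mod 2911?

2129

n − 1 = 2910 = 2^1 · 1455, so s = 1 and d = 1455.
Repeated squaring mod 2911: 117^1 ≡ 117, 117^2 ≡ 2045, 117^4 ≡ 1829, 117^8 ≡ 502, 117^16 ≡ 1658, 117^32 ≡ 980, 117^64 ≡ 2681, 117^128 ≡ 502, 117^256 ≡ 1658, 117^512 ≡ 980, 117^1024 ≡ 2681.
1455 = 1024 + 256 + 128 + 32 + 8 + 4 + 2 + 1, so 117^1455 ≡ 2681·1658·502·980·502·1829·2045·117 ≡ 2129 (mod 2911).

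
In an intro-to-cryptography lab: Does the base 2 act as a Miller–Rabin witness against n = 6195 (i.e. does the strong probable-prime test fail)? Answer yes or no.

yes

n − 1 = 6194 = 2^1 · 3097, so s = 1 and d = 3097.
Repeated squaring mod 6195: 2^1 ≡ 2, 2^2 ≡ 4, 2^4 ≡ 16, 2^8 ≡ 256, 2^16 ≡ 3586, 2^32 ≡ 4771, 2^64 ≡ 2011, 2^128 ≡ 4981, 2^256 ≡ 5581, 2^512 ≡ 5296, 2^1024 ≡ 2851, 2^2048 ≡ 361.
3097 = 2048 + 1024 + 16 + 8 + 1, so 2^3097 ≡ 361·2851·3586·256·2 ≡ 5357 (mod 6195).
x_0 = 2^3097 mod 6195 = 5357.
x_0 ∉ {1, 6194} and s = 1, so 2 is a Miller–Rabin witness and 6195 is composite.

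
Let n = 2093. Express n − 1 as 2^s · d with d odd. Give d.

523

Halving: 2092 → 1046 → 523; 523 is odd.
So 2092 = 2^2 · 523.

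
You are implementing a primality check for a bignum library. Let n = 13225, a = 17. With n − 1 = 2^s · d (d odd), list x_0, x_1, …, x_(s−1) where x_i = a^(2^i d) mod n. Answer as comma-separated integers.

37, 1369, 9436

n − 1 = 13224 = 2^3 · 1653, so s = 3 and d = 1653.
x_0 = 17^1653 mod 13225 = 37.
x_1 = 37^2 mod 13225 = 1369.
x_2 = 1369^2 mod 13225 = 9436.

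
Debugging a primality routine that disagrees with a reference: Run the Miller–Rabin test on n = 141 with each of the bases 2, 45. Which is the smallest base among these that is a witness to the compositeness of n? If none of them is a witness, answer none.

2

n − 1 = 140 = 2^2 · 35, so s = 2 and d = 35.
Base 2: x_0 = 2^35 mod 141 = 101. x_0 is neither 1 nor 140, so continue squaring. x_1 = 101^2 mod 141 = 49. Reached i = s−1 = 1 without hitting −1: 2 is a Miller–Rabin witness and 141 is composite.
Base 45: x_0 = 45^35 mod 141 = 87. x_0 is neither 1 nor 140, so continue squaring. x_1 = 87^2 mod 141 = 96. Reached i = s−1 = 1 without hitting −1: 45 is a Miller–Rabin witness and 141 is composite.
The smallest witness among the given bases is 2.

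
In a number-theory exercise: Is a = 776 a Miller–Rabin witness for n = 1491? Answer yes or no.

n − 1 = 1490 = 2^1 · 745, so s = 1 and d = 745.
x_0 = 776^745 mod 1491 = 1490.
x_0 = 1490 ≡ −1, so 776 is not a witness.

no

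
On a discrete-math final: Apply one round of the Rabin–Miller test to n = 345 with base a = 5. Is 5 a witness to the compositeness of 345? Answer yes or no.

n − 1 = 344 = 2^3 · 43, so s = 3 and d = 43.
x_0 = 5^43 mod 345 = 290.
x_0 is neither 1 nor 344, so continue squaring.
x_1 = 290^2 mod 345 = 265.
x_2 = 265^2 mod 345 = 190.
Reached i = s−1 = 2 without hitting −1: 5 is a Miller–Rabin witness and 345 is composite.

yes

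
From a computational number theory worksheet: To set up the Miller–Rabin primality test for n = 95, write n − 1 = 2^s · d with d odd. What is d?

47

Halving: 94 → 47; 47 is odd.
So 94 = 2^1 · 47.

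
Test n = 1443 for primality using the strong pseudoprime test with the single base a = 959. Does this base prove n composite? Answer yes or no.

n − 1 = 1442 = 2^1 · 721, so s = 1 and d = 721.
Repeated squaring mod 1443: 959^1 ≡ 959, 959^2 ≡ 490, 959^4 ≡ 562, 959^8 ≡ 1270, 959^16 ≡ 1069, 959^32 ≡ 1348, 959^64 ≡ 367, 959^128 ≡ 490, 959^256 ≡ 562, 959^512 ≡ 1270.
721 = 512 + 128 + 64 + 16 + 1, so 959^721 ≡ 1270·490·367·1069·959 ≡ 959 (mod 1443).
x_0 = 959^721 mod 1443 = 959.
x_0 ∉ {1, 1442} and s = 1, so 959 is a Miller–Rabin witness and 1443 is composite.

yes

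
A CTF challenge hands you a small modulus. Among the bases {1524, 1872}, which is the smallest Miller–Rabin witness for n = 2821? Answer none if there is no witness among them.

n − 1 = 2820 = 2^2 · 705, so s = 2 and d = 705.
Base 1524: x_0 = 1524^705 mod 2821 = 1210. x_0 is neither 1 nor 2820, so continue squaring. x_1 = 1210^2 mod 2821 = 1. x_1 = 1 but x_0 ≠ ±1, a nontrivial square root of 1 — 1524 is a witness and 2821 is composite.
Base 1872: x_0 = 1872^705 mod 2821 = 650. x_0 is neither 1 nor 2820, so continue squaring. x_1 = 650^2 mod 2821 = 2171. Reached i = s−1 = 1 without hitting −1: 1872 is a Miller–Rabin witness and 2821 is composite.
The smallest witness among the given bases is 1524.

1524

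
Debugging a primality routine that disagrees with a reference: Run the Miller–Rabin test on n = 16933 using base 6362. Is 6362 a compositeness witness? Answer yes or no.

yes

n − 1 = 16932 = 2^2 · 4233, so s = 2 and d = 4233.
Repeated squaring mod 16933: 6362^1 ≡ 6362, 6362^2 ≡ 5174, 6362^4 ≡ 16136, 6362^8 ≡ 8688, 6362^16 ≡ 10963, 6362^32 ≡ 13868, 6362^64 ≡ 13343, 6362^128 ≡ 2087, 6362^256 ≡ 3788, 6362^512 ≡ 6693, 6362^1024 ≡ 8464, 6362^2048 ≡ 12706, 6362^4096 ≡ 3214.
4233 = 4096 + 128 + 8 + 1, so 6362^4233 ≡ 3214·2087·8688·6362 ≡ 6425 (mod 16933).
x_0 = 6362^4233 mod 16933 = 6425.
x_0 is neither 1 nor 16932, so continue squaring.
x_1 = 6425^2 mod 16933 = 14904.
Reached i = s−1 = 1 without hitting −1: 6362 is a Miller–Rabin witness and 16933 is composite.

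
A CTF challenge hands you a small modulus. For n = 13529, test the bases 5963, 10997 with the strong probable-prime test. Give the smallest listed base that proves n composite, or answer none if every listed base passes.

5963

n − 1 = 13528 = 2^3 · 1691, so s = 3 and d = 1691.
Base 5963: x_0 = 5963^1691 mod 13529 = 6717. x_0 is neither 1 nor 13528, so continue squaring. x_1 = 6717^2 mod 13529 = 12403. x_2 = 12403^2 mod 13529 = 9679. Reached i = s−1 = 2 without hitting −1: 5963 is a Miller–Rabin witness and 13529 is composite.
Base 10997: x_0 = 10997^1691 mod 13529 = 10461. x_0 is neither 1 nor 13528, so continue squaring. x_1 = 10461^2 mod 13529 = 9969. x_2 = 9969^2 mod 13529 = 10456. Reached i = s−1 = 2 without hitting −1: 10997 is a Miller–Rabin witness and 13529 is composite.
The smallest witness among the given bases is 5963.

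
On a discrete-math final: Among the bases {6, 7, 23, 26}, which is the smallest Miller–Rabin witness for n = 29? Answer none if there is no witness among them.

none

n − 1 = 28 = 2^2 · 7, so s = 2 and d = 7.
Base 6: x_0 = 6^7 mod 29 = 28. x_0 = 28 ≡ −1, so 6 is not a witness.
Base 7: x_0 = 7^7 mod 29 = 1. x_0 = 1, so 7 is not a witness.
Base 23: x_0 = 23^7 mod 29 = 1. x_0 = 1, so 23 is not a witness.
Base 26: x_0 = 26^7 mod 29 = 17. x_0 is neither 1 nor 28, so continue squaring. x_1 = 17^2 mod 29 = 28. x_1 ≡ −1, so 26 is not a witness.
No listed base is a witness for 29.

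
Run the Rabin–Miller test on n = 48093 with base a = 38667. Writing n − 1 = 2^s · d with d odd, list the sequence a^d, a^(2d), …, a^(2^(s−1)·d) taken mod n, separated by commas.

n − 1 = 48092 = 2^2 · 12023, so s = 2 and d = 12023.
x_0 = 38667^12023 mod 48093 = 46599.
x_1 = 46599^2 mod 48093 = 19758.

46599, 19758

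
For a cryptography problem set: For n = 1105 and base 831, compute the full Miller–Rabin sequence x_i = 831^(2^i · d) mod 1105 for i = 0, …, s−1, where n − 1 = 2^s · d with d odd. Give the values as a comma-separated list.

n − 1 = 1104 = 2^4 · 69, so s = 4 and d = 69.
x_0 = 831^69 mod 1105 = 376.
x_1 = 376^2 mod 1105 = 1041.
x_2 = 1041^2 mod 1105 = 781.
x_3 = 781^2 mod 1105 = 1.

376, 1041, 781, 1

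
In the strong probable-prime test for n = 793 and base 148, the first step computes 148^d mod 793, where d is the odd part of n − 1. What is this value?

n − 1 = 792 = 2^3 · 99, so s = 3 and d = 99.
148^99 mod 793 = 281.

281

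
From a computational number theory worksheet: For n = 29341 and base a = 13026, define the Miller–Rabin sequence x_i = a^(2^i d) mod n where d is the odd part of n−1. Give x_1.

n − 1 = 29340 = 2^2 · 7335, so s = 2 and d = 7335.
Repeated squaring mod 29341: 13026^1 ≡ 13026, 13026^2 ≡ 27014, 13026^4 ≡ 16185, 13026^8 ≡ 27118, 13026^16 ≡ 12441, 13026^32 ≡ 4706, 13026^64 ≡ 23322, 13026^128 ≡ 21567, 13026^256 ≡ 21957, 13026^512 ≡ 7878, 13026^1024 ≡ 6669, 13026^2048 ≡ 23946, 13026^4096 ≡ 29094.
7335 = 4096 + 2048 + 1024 + 128 + 32 + 4 + 2 + 1, so 13026^7335 ≡ 29094·23946·6669·21567·4706·16185·27014·13026 ≡ 24167 (mod 29341).
x_0 = 24167.
x_1 = 24167^2 mod 29341 = 11284.

11284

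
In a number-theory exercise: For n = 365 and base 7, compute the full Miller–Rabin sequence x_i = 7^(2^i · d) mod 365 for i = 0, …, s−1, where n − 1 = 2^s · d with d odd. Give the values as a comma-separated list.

43, 24

n − 1 = 364 = 2^2 · 91, so s = 2 and d = 91.
x_0 = 7^91 mod 365 = 43.
x_1 = 43^2 mod 365 = 24.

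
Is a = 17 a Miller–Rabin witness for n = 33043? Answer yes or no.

yes

n − 1 = 33042 = 2^1 · 16521, so s = 1 and d = 16521.
x_0 = 17^16521 mod 33043 = 9843.
x_0 ∉ {1, 33042} and s = 1, so 17 is a Miller–Rabin witness and 33043 is composite.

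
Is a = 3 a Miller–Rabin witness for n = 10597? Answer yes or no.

no

n − 1 = 10596 = 2^2 · 2649, so s = 2 and d = 2649.
Repeated squaring mod 10597: 3^1 ≡ 3, 3^2 ≡ 9, 3^4 ≡ 81, 3^8 ≡ 6561, 3^16 ≡ 1707, 3^32 ≡ 10271, 3^64 ≡ 306, 3^128 ≡ 8860, 3^256 ≡ 7621, 3^512 ≡ 8081, 3^1024 ≡ 3847, 3^2048 ≡ 5997.
2649 = 2048 + 512 + 64 + 16 + 8 + 1, so 3^2649 ≡ 5997·8081·306·1707·6561·3 ≡ 10596 (mod 10597).
x_0 = 3^2649 mod 10597 = 10596.
x_0 = 10596 ≡ −1, so 3 is not a witness.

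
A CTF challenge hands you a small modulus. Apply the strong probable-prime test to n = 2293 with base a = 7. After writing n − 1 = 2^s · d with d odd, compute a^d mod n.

n − 1 = 2292 = 2^2 · 573, so s = 2 and d = 573.
By repeated squaring, 7^573 ≡ 2292 (mod 2293).

2292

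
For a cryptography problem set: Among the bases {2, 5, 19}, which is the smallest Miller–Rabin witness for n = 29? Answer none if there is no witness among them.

none

n − 1 = 28 = 2^2 · 7, so s = 2 and d = 7.
Base 2: x_0 = 2^7 mod 29 = 12. x_0 is neither 1 nor 28, so continue squaring. x_1 = 12^2 mod 29 = 28. x_1 ≡ −1, so 2 is not a witness.
Base 5: x_0 = 5^7 mod 29 = 28. x_0 = 28 ≡ −1, so 5 is not a witness.
Base 19: x_0 = 19^7 mod 29 = 12. x_0 is neither 1 nor 28, so continue squaring. x_1 = 12^2 mod 29 = 28. x_1 ≡ −1, so 19 is not a witness.
No listed base is a witness for 29.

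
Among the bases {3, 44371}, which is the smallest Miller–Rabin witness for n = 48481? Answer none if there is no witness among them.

none

n − 1 = 48480 = 2^5 · 1515, so s = 5 and d = 1515.
Base 3: x_0 = 3^1515 mod 48481 = 46015. x_0 is neither 1 nor 48480, so continue squaring. x_1 = 46015^2 mod 48481 = 21031. x_2 = 21031^2 mod 48481 = 10798. x_3 = 10798^2 mod 48481 = 48480. x_3 ≡ −1, so 3 is not a witness.
Base 44371: x_0 = 44371^1515 mod 48481 = 37683. x_0 is neither 1 nor 48480, so continue squaring. x_1 = 37683^2 mod 48481 = 48480. x_1 ≡ −1, so 44371 is not a witness.
No listed base is a witness for 48481.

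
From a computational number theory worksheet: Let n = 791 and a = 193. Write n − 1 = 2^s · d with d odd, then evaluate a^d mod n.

n − 1 = 790 = 2^1 · 395, so s = 1 and d = 395.
193^395 mod 791 = 681.

681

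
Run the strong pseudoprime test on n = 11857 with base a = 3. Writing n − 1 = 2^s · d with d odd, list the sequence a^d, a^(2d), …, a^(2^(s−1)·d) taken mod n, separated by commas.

11805, 2704, 7704, 7331

n − 1 = 11856 = 2^4 · 741, so s = 4 and d = 741.
x_0 = 3^741 mod 11857 = 11805.
x_1 = 11805^2 mod 11857 = 2704.
x_2 = 2704^2 mod 11857 = 7704.
x_3 = 7704^2 mod 11857 = 7331.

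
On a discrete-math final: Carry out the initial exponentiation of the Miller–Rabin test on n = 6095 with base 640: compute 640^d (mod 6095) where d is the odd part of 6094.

n − 1 = 6094 = 2^1 · 3047, so s = 1 and d = 3047.
Repeated squaring mod 6095: 640^1 ≡ 640, 640^2 ≡ 1235, 640^4 ≡ 1475, 640^8 ≡ 5805, 640^16 ≡ 4865, 640^32 ≡ 1340, 640^64 ≡ 3670, 640^128 ≡ 5045, 640^256 ≡ 5400, 640^512 ≡ 1520, 640^1024 ≡ 395, 640^2048 ≡ 3650.
3047 = 2048 + 512 + 256 + 128 + 64 + 32 + 4 + 2 + 1, so 640^3047 ≡ 3650·1520·5400·5045·3670·1340·1475·1235·640 ≡ 5105 (mod 6095).

5105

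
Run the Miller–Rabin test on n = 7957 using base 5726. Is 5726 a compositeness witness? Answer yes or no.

n − 1 = 7956 = 2^2 · 1989, so s = 2 and d = 1989.
Repeated squaring mod 7957: 5726^1 ≡ 5726, 5726^2 ≡ 4236, 5726^4 ≡ 661, 5726^8 ≡ 7243, 5726^16 ≡ 548, 5726^32 ≡ 5895, 5726^64 ≡ 2806, 5726^128 ≡ 4163, 5726^256 ≡ 223, 5726^512 ≡ 1987, 5726^1024 ≡ 1497.
1989 = 1024 + 512 + 256 + 128 + 64 + 4 + 1, so 5726^1989 ≡ 1497·1987·223·4163·2806·661·5726 ≡ 6717 (mod 7957).
x_0 = 5726^1989 mod 7957 = 6717.
x_0 is neither 1 nor 7956, so continue squaring.
x_1 = 6717^2 mod 7957 = 1899.
Reached i = s−1 = 1 without hitting −1: 5726 is a Miller–Rabin witness and 7957 is composite.

yes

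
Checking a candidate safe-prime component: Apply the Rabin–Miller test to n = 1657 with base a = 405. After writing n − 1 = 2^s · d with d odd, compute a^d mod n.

n − 1 = 1656 = 2^3 · 207, so s = 3 and d = 207.
Repeated squaring mod 1657: 405^1 ≡ 405, 405^2 ≡ 1639, 405^4 ≡ 324, 405^8 ≡ 585, 405^16 ≡ 883, 405^32 ≡ 899, 405^64 ≡ 1242, 405^128 ≡ 1554.
207 = 128 + 64 + 8 + 4 + 2 + 1, so 405^207 ≡ 1554·1242·585·324·1639·405 ≡ 239 (mod 1657).

239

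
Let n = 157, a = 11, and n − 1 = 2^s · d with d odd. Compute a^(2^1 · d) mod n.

1

n − 1 = 156 = 2^2 · 39, so s = 2 and d = 39.
Repeated squaring mod 157: 11^1 ≡ 11, 11^2 ≡ 121, 11^4 ≡ 40, 11^8 ≡ 30, 11^16 ≡ 115, 11^32 ≡ 37.
39 = 32 + 4 + 2 + 1, so 11^39 ≡ 37·40·121·11 ≡ 1 (mod 157).
x_0 = 1.
x_1 = 1^2 mod 157 = 1.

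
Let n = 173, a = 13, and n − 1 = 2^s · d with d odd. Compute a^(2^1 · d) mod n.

n − 1 = 172 = 2^2 · 43, so s = 2 and d = 43.
Repeated squaring mod 173: 13^1 ≡ 13, 13^2 ≡ 169, 13^4 ≡ 16, 13^8 ≡ 83, 13^16 ≡ 142, 13^32 ≡ 96.
43 = 32 + 8 + 2 + 1, so 13^43 ≡ 96·83·169·13 ≡ 172 (mod 173).
x_0 = 172.
x_1 = 172^2 mod 173 = 1.

1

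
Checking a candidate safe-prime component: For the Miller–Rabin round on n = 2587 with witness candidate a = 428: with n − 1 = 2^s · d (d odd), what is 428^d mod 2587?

n − 1 = 2586 = 2^1 · 1293, so s = 1 and d = 1293.
428^1293 mod 2587 = 1078.

1078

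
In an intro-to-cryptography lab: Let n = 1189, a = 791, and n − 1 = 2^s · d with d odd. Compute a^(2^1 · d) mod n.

n − 1 = 1188 = 2^2 · 297, so s = 2 and d = 297.
x_0 = 791^297 mod 1189 = 1141.
x_1 = 1141^2 mod 1189 = 1115.

1115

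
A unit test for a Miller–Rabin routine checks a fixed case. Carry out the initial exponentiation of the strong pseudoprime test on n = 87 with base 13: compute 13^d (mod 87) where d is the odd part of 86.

13

n − 1 = 86 = 2^1 · 43, so s = 1 and d = 43.
13^43 mod 87 = 13.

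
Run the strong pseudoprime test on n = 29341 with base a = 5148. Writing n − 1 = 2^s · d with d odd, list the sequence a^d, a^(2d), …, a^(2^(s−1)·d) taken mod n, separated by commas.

16237, 11284

n − 1 = 29340 = 2^2 · 7335, so s = 2 and d = 7335.
x_0 = 5148^7335 mod 29341 = 16237.
x_1 = 16237^2 mod 29341 = 11284.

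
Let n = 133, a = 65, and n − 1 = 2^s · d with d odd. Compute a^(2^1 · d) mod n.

n − 1 = 132 = 2^2 · 33, so s = 2 and d = 33.
By repeated squaring, 65^33 ≡ 113 (mod 133).
x_0 = 113.
x_1 = 113^2 mod 133 = 1.

1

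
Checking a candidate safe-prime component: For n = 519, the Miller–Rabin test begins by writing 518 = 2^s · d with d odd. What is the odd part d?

Halving: 518 → 259; 259 is odd.
So 518 = 2^1 · 259.

259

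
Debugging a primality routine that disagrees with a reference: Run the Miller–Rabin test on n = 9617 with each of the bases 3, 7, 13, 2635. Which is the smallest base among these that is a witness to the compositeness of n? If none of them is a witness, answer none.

n − 1 = 9616 = 2^4 · 601, so s = 4 and d = 601.
Base 3: x_0 = 3^601 mod 9617 = 3486. x_0 is neither 1 nor 9616, so continue squaring. x_1 = 3486^2 mod 9617 = 5925. x_2 = 5925^2 mod 9617 = 3575. x_3 = 3575^2 mod 9617 = 9249. Reached i = s−1 = 3 without hitting −1: 3 is a Miller–Rabin witness and 9617 is composite.
Base 7: x_0 = 7^601 mod 9617 = 5190. x_0 is neither 1 nor 9616, so continue squaring. x_1 = 5190^2 mod 9617 = 8500. x_2 = 8500^2 mod 9617 = 7096. x_3 = 7096^2 mod 9617 = 8221. Reached i = s−1 = 3 without hitting −1: 7 is a Miller–Rabin witness and 9617 is composite.
Base 13: x_0 = 13^601 mod 9617 = 5579. x_0 is neither 1 nor 9616, so continue squaring. x_1 = 5579^2 mod 9617 = 4629. x_2 = 4629^2 mod 9617 = 965. x_3 = 965^2 mod 9617 = 7993. Reached i = s−1 = 3 without hitting −1: 13 is a Miller–Rabin witness and 9617 is composite.
Base 2635: x_0 = 2635^601 mod 9617 = 9133. x_0 is neither 1 nor 9616, so continue squaring. x_1 = 9133^2 mod 9617 = 3448. x_2 = 3448^2 mod 9617 = 2092. x_3 = 2092^2 mod 9617 = 729. Reached i = s−1 = 3 without hitting −1: 2635 is a Miller–Rabin witness and 9617 is composite.
The smallest witness among the given bases is 3.

3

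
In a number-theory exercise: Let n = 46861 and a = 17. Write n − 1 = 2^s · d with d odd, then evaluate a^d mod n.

1

n − 1 = 46860 = 2^2 · 11715, so s = 2 and d = 11715.
17^11715 mod 46861 = 1.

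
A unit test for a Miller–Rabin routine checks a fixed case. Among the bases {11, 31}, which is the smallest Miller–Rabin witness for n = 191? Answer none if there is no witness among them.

none

n − 1 = 190 = 2^1 · 95, so s = 1 and d = 95.
Base 11: x_0 = 11^95 mod 191 = 190. x_0 = 190 ≡ −1, so 11 is not a witness.
Base 31: x_0 = 31^95 mod 191 = 190. x_0 = 190 ≡ −1, so 31 is not a witness.
No listed base is a witness for 191.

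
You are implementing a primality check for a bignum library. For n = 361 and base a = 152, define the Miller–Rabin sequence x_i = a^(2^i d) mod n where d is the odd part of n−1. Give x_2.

0

n − 1 = 360 = 2^3 · 45, so s = 3 and d = 45.
x_0 = 152^45 mod 361 = 0.
x_1 = 0^2 mod 361 = 0.
x_2 = 0^2 mod 361 = 0.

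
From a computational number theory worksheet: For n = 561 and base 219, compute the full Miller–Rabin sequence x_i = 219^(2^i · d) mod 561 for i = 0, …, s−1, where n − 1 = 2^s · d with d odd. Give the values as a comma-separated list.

417, 540, 441, 375

n − 1 = 560 = 2^4 · 35, so s = 4 and d = 35.
x_0 = 219^35 mod 561 = 417.
x_1 = 417^2 mod 561 = 540.
x_2 = 540^2 mod 561 = 441.
x_3 = 441^2 mod 561 = 375.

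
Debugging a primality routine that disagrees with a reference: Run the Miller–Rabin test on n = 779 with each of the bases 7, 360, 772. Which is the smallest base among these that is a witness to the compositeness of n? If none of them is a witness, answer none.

n − 1 = 778 = 2^1 · 389, so s = 1 and d = 389.
Base 7: x_0 = 7^389 mod 779 = 315. x_0 ∉ {1, 778} and s = 1, so 7 is a Miller–Rabin witness and 779 is composite.
Base 360: x_0 = 360^389 mod 779 = 360. x_0 ∉ {1, 778} and s = 1, so 360 is a Miller–Rabin witness and 779 is composite.
Base 772: x_0 = 772^389 mod 779 = 464. x_0 ∉ {1, 778} and s = 1, so 772 is a Miller–Rabin witness and 779 is composite.
The smallest witness among the given bases is 7.

7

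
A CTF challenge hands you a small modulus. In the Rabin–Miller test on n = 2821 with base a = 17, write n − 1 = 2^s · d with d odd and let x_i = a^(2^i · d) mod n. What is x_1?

1

n − 1 = 2820 = 2^2 · 705, so s = 2 and d = 705.
x_0 = 17^705 mod 2821 = 2820.
x_1 = 2820^2 mod 2821 = 1.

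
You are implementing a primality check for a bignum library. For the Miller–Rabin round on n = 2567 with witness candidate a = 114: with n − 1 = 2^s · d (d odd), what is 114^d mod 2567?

n − 1 = 2566 = 2^1 · 1283, so s = 1 and d = 1283.
114^1283 mod 2567 = 419.

419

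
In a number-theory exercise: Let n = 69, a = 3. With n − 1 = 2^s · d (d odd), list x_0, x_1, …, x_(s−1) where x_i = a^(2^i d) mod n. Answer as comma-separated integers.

n − 1 = 68 = 2^2 · 17, so s = 2 and d = 17.
x_0 = 3^17 mod 69 = 39.
x_1 = 39^2 mod 69 = 3.

39, 3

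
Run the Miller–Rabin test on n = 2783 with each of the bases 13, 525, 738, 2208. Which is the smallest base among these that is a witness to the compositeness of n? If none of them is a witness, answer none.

n − 1 = 2782 = 2^1 · 1391, so s = 1 and d = 1391.
Base 13: x_0 = 13^1391 mod 2783 = 464. x_0 ∉ {1, 2782} and s = 1, so 13 is a Miller–Rabin witness and 2783 is composite.
Base 525: x_0 = 525^1391 mod 2783 = 701. x_0 ∉ {1, 2782} and s = 1, so 525 is a Miller–Rabin witness and 2783 is composite.
Base 738: x_0 = 738^1391 mod 2783 = 2355. x_0 ∉ {1, 2782} and s = 1, so 738 is a Miller–Rabin witness and 2783 is composite.
Base 2208: x_0 = 2208^1391 mod 2783 = 2461. x_0 ∉ {1, 2782} and s = 1, so 2208 is a Miller–Rabin witness and 2783 is composite.
The smallest witness among the given bases is 13.

13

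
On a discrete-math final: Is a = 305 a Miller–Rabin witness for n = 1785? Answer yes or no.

n − 1 = 1784 = 2^3 · 223, so s = 3 and d = 223.
x_0 = 305^223 mod 1785 = 305.
x_0 is neither 1 nor 1784, so continue squaring.
x_1 = 305^2 mod 1785 = 205.
x_2 = 205^2 mod 1785 = 970.
Reached i = s−1 = 2 without hitting −1: 305 is a Miller–Rabin witness and 1785 is composite.

yes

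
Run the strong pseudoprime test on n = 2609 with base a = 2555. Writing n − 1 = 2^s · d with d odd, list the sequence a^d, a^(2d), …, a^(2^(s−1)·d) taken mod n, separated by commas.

572, 1059, 2220, 2608

n − 1 = 2608 = 2^4 · 163, so s = 4 and d = 163.
x_0 = 2555^163 mod 2609 = 572.
x_1 = 572^2 mod 2609 = 1059.
x_2 = 1059^2 mod 2609 = 2220.
x_3 = 2220^2 mod 2609 = 2608.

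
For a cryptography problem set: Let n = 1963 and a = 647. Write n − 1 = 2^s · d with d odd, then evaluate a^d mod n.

n − 1 = 1962 = 2^1 · 981, so s = 1 and d = 981.
647^981 mod 1963 = 974.

974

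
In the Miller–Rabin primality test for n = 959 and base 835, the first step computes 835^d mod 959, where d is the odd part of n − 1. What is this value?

n − 1 = 958 = 2^1 · 479, so s = 1 and d = 479.
835^479 mod 959 = 543.

543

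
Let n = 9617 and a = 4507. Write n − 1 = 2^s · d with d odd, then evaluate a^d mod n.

9392

n − 1 = 9616 = 2^4 · 601, so s = 4 and d = 601.
4507^601 mod 9617 = 9392.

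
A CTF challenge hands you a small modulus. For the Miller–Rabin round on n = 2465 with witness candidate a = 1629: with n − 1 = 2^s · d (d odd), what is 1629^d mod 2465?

n − 1 = 2464 = 2^5 · 77, so s = 5 and d = 77.
1629^77 mod 2465 = 1739.

1739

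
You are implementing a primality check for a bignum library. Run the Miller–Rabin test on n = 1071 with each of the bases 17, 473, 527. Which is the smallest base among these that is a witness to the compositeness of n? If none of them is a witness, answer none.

n − 1 = 1070 = 2^1 · 535, so s = 1 and d = 535.
Base 17: x_0 = 17^535 mod 1071 = 17. x_0 ∉ {1, 1070} and s = 1, so 17 is a Miller–Rabin witness and 1071 is composite.
Base 473: x_0 = 473^535 mod 1071 = 788. x_0 ∉ {1, 1070} and s = 1, so 473 is a Miller–Rabin witness and 1071 is composite.
Base 527: x_0 = 527^535 mod 1071 = 527. x_0 ∉ {1, 1070} and s = 1, so 527 is a Miller–Rabin witness and 1071 is composite.
The smallest witness among the given bases is 17.

17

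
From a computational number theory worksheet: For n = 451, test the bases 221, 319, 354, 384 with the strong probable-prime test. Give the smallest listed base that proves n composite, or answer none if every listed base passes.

n − 1 = 450 = 2^1 · 225, so s = 1 and d = 225.
Base 221: x_0 = 221^225 mod 451 = 1. x_0 = 1, so 221 is not a witness.
Base 319: x_0 = 319^225 mod 451 = 319. x_0 ∉ {1, 450} and s = 1, so 319 is a Miller–Rabin witness and 451 is composite.
Base 354: x_0 = 354^225 mod 451 = 219. x_0 ∉ {1, 450} and s = 1, so 354 is a Miller–Rabin witness and 451 is composite.
Base 384: x_0 = 384^225 mod 451 = 109. x_0 ∉ {1, 450} and s = 1, so 384 is a Miller–Rabin witness and 451 is composite.
The smallest witness among the given bases is 319.

319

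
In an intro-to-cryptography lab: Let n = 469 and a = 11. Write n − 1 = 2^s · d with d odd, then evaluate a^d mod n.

n − 1 = 468 = 2^2 · 117, so s = 2 and d = 117.
11^117 mod 469 = 204.

204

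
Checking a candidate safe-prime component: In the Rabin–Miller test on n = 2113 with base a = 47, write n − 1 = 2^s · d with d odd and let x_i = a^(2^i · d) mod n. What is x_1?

1749

n − 1 = 2112 = 2^6 · 33, so s = 6 and d = 33.
x_0 = 47^33 mod 2113 = 101.
x_1 = 101^2 mod 2113 = 1749.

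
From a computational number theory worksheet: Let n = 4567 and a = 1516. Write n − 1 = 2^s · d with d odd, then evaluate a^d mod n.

4566

n − 1 = 4566 = 2^1 · 2283, so s = 1 and d = 2283.
1516^2283 mod 4567 = 4566.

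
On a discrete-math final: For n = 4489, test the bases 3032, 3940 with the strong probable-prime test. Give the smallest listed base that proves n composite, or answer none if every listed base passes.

3940

n − 1 = 4488 = 2^3 · 561, so s = 3 and d = 561.
Base 3032: x_0 = 3032^561 mod 4489 = 1. x_0 = 1, so 3032 is not a witness.
Base 3940: x_0 = 3940^561 mod 4489 = 2614. x_0 is neither 1 nor 4488, so continue squaring. x_1 = 2614^2 mod 4489 = 738. x_2 = 738^2 mod 4489 = 1475. Reached i = s−1 = 2 without hitting −1: 3940 is a Miller–Rabin witness and 4489 is composite.
The smallest witness among the given bases is 3940.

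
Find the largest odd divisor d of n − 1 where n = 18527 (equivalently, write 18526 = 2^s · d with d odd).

9263

Halving: 18526 → 9263; 9263 is odd.
So 18526 = 2^1 · 9263.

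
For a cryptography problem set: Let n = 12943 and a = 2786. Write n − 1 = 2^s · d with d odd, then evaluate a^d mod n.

6538

n − 1 = 12942 = 2^1 · 6471, so s = 1 and d = 6471.
By repeated squaring, 2786^6471 ≡ 6538 (mod 12943).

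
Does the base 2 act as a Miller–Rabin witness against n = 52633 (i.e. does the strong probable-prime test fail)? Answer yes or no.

n − 1 = 52632 = 2^3 · 6579, so s = 3 and d = 6579.
x_0 = 2^6579 mod 52633 = 1.
x_0 = 1, so 2 is not a witness.

no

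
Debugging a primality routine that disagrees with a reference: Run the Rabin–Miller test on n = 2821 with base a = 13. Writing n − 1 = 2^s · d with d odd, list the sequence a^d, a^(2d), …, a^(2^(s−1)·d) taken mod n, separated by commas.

n − 1 = 2820 = 2^2 · 705, so s = 2 and d = 705.
x_0 = 13^705 mod 2821 = 650.
x_1 = 650^2 mod 2821 = 2171.

650, 2171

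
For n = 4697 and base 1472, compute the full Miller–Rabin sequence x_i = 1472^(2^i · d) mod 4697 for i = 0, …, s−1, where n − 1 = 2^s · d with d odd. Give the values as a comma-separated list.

n − 1 = 4696 = 2^3 · 587, so s = 3 and d = 587.
x_0 = 1472^587 mod 4697 = 4547.
x_1 = 4547^2 mod 4697 = 3712.
x_2 = 3712^2 mod 4697 = 2643.

4547, 3712, 2643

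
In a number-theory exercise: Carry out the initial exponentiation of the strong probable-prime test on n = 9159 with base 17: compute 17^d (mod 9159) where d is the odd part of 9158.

4661

n − 1 = 9158 = 2^1 · 4579, so s = 1 and d = 4579.
17^4579 mod 9159 = 4661.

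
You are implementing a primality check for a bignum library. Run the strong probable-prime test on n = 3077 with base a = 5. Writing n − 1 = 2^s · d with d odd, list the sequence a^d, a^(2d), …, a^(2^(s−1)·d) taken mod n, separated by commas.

1892, 1113

n − 1 = 3076 = 2^2 · 769, so s = 2 and d = 769.
x_0 = 5^769 mod 3077 = 1892.
x_1 = 1892^2 mod 3077 = 1113.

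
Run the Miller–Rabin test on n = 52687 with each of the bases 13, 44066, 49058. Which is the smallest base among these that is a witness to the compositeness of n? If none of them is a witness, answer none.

n − 1 = 52686 = 2^1 · 26343, so s = 1 and d = 26343.
Base 13: x_0 = 13^26343 mod 52687 = 42122. x_0 ∉ {1, 52686} and s = 1, so 13 is a Miller–Rabin witness and 52687 is composite.
Base 44066: x_0 = 44066^26343 mod 52687 = 14479. x_0 ∉ {1, 52686} and s = 1, so 44066 is a Miller–Rabin witness and 52687 is composite.
Base 49058: x_0 = 49058^26343 mod 52687 = 46322. x_0 ∉ {1, 52686} and s = 1, so 49058 is a Miller–Rabin witness and 52687 is composite.
The smallest witness among the given bases is 13.

13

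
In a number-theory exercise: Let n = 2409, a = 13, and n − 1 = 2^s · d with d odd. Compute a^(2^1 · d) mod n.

961

n − 1 = 2408 = 2^3 · 301, so s = 3 and d = 301.
By repeated squaring, 13^301 ≡ 772 (mod 2409).
x_0 = 772.
x_1 = 772^2 mod 2409 = 961.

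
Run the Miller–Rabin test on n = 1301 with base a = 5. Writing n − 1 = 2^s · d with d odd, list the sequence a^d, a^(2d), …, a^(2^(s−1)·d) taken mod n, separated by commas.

n − 1 = 1300 = 2^2 · 325, so s = 2 and d = 325.
x_0 = 5^325 mod 1301 = 1300.
x_1 = 1300^2 mod 1301 = 1.

1300, 1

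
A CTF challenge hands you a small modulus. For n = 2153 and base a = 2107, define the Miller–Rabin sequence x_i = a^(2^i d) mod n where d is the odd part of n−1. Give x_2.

2152

n − 1 = 2152 = 2^3 · 269, so s = 3 and d = 269.
Repeated squaring mod 2153: 2107^1 ≡ 2107, 2107^2 ≡ 2116, 2107^4 ≡ 1369, 2107^8 ≡ 1051, 2107^16 ≡ 112, 2107^32 ≡ 1779, 2107^64 ≡ 2084, 2107^128 ≡ 455, 2107^256 ≡ 337.
269 = 256 + 8 + 4 + 1, so 2107^269 ≡ 337·1051·1369·2107 ≡ 1907 (mod 2153).
x_0 = 1907.
x_1 = 1907^2 mod 2153 = 232.
x_2 = 232^2 mod 2153 = 2152.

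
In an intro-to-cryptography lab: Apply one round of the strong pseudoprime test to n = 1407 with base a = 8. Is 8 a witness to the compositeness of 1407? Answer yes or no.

n − 1 = 1406 = 2^1 · 703, so s = 1 and d = 703.
x_0 = 8^703 mod 1407 = 176.
x_0 ∉ {1, 1406} and s = 1, so 8 is a Miller–Rabin witness and 1407 is composite.

yes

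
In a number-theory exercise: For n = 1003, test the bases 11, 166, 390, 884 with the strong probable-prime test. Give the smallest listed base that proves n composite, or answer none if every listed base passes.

11

n − 1 = 1002 = 2^1 · 501, so s = 1 and d = 501.
Base 11: x_0 = 11^501 mod 1003 = 214. x_0 ∉ {1, 1002} and s = 1, so 11 is a Miller–Rabin witness and 1003 is composite.
Base 166: x_0 = 166^501 mod 1003 = 81. x_0 ∉ {1, 1002} and s = 1, so 166 is a Miller–Rabin witness and 1003 is composite.
Base 390: x_0 = 390^501 mod 1003 = 16. x_0 ∉ {1, 1002} and s = 1, so 390 is a Miller–Rabin witness and 1003 is composite.
Base 884: x_0 = 884^501 mod 1003 = 884. x_0 ∉ {1, 1002} and s = 1, so 884 is a Miller–Rabin witness and 1003 is composite.
The smallest witness among the given bases is 11.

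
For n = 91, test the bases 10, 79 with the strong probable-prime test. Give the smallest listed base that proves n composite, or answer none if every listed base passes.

none

n − 1 = 90 = 2^1 · 45, so s = 1 and d = 45.
Base 10: x_0 = 10^45 mod 91 = 90. x_0 = 90 ≡ −1, so 10 is not a witness.
Base 79: x_0 = 79^45 mod 91 = 1. x_0 = 1, so 79 is not a witness.
No listed base is a witness for 91.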